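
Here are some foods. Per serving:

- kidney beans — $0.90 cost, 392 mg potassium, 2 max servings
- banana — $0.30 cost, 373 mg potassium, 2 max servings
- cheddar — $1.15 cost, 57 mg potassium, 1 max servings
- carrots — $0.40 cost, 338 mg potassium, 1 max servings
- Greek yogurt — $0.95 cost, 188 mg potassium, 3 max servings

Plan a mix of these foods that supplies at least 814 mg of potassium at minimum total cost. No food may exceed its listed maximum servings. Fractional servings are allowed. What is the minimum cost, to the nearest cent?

Cost per mg of potassium: banana $0.0008, carrots $0.0012, kidney beans $0.0023, Greek yogurt $0.0051, cheddar $0.0202.
Take 2 servings of banana: +746.0 mg potassium for $0.60 (total $0.60, still need 68.0 mg).
Take 0.2012 servings of carrots: +68.0 mg potassium for $0.08 (total $0.68, still need 0.0 mg).
Greedy by cheapest-per-mg is optimal for a single linear constraint, so the minimum cost is $0.68.

$0.68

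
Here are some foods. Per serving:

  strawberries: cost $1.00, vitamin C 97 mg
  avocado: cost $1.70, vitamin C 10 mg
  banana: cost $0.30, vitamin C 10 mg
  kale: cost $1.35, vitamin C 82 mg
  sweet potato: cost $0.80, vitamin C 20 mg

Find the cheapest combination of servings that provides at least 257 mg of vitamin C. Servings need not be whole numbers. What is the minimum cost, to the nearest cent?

Cost per mg of vitamin C: strawberries $0.0103, kale $0.0165, banana $0.0300, sweet potato $0.0400, avocado $0.1700.
With no serving limits, use only strawberries: 257 mg / 97 mg = 2.649 servings × $1.00 = $2.65.

$2.65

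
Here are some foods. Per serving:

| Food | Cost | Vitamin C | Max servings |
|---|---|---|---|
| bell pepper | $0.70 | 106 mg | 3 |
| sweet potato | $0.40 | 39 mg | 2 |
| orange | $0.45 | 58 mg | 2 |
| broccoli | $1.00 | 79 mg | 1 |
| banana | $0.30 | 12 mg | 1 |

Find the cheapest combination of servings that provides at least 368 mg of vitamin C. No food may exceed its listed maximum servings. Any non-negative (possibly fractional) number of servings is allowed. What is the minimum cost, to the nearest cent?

Cost per mg of vitamin C: bell pepper $0.0066, orange $0.0078, sweet potato $0.0103, broccoli $0.0127, banana $0.0250.
Take 3 servings of bell pepper: +318.0 mg vitamin C for $2.10 (total $2.10, still need 50.0 mg).
Take 0.8621 servings of orange: +50.0 mg vitamin C for $0.39 (total $2.49, still need 0.0 mg).
Greedy by cheapest-per-mg is optimal for a single linear constraint, so the minimum cost is $2.49.

$2.49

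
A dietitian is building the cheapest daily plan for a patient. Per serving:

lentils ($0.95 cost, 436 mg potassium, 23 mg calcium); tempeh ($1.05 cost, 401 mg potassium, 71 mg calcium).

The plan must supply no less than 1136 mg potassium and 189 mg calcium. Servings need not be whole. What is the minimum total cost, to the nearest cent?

$2.93

With two linear requirements the optimum uses one or two foods; enumerate the corners.
lentils only: max(1136/436, 189/23) = 8.217 servings → $7.81.
tempeh only: max(1136/401, 189/71) = 2.833 servings → $2.97.
lentils + tempeh with both tight: 0.2239 servings and 2.589 servings → $2.93.
Cheapest feasible corner: $2.93.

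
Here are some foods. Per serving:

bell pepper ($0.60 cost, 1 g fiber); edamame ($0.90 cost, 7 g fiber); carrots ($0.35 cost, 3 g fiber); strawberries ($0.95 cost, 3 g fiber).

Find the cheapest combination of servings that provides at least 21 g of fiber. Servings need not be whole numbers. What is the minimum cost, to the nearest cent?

Cost per g of fiber: carrots $0.1167, edamame $0.1286, strawberries $0.3167, bell pepper $0.6000.
With no serving limits, use only carrots: 21 g / 3 g = 7 servings × $0.35 = $2.45.

$2.45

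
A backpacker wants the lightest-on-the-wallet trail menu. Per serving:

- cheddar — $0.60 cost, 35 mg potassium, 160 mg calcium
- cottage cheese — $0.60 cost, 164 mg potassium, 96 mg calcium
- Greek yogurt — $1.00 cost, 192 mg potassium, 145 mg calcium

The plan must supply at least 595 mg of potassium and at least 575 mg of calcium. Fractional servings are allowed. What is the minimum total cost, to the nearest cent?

$2.94

An LP optimum is at a vertex; with two nutrient constraints at most two foods are used. Check each candidate.
cheddar only: max(595/35, 575/160) = 17 servings → $10.20.
cottage cheese only: max(595/164, 575/96) = 5.99 servings → $3.59.
Greek yogurt only: max(595/192, 575/145) = 3.966 servings → $3.97.
cheddar + cottage cheese with both tight: 1.625 servings and 3.281 servings → $2.94.
cheddar + Greek yogurt with both tight: 0.9407 servings and 2.927 servings → $3.49.
cottage cheese + Greek yogurt: intersection lies outside the first quadrant.
Cheapest feasible corner: $2.94.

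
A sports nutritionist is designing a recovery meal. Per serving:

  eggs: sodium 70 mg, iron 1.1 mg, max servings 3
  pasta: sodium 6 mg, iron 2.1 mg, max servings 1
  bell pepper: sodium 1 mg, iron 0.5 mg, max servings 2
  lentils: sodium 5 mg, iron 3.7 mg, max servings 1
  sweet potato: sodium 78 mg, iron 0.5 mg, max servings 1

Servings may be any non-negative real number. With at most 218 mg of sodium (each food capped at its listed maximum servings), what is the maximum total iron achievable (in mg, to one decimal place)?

10.0 mg

Iron per mg sodium: lentils 0.74, bell pepper 0.5, pasta 0.35, eggs 0.01571, sweet potato 0.00641.
Take 1 serving of lentils: uses 5 mg sodium, +3.7 mg iron (running total 3.7 mg).
Take 2 servings of bell pepper: uses 2 mg sodium, +1.0 mg iron (running total 4.7 mg).
Take 1 serving of pasta: uses 6 mg sodium, +2.1 mg iron (running total 6.8 mg).
Take 2.929 servings of eggs: uses 205 mg sodium, +3.2 mg iron (running total 10.0 mg).
Filling greedily by iron-per-mg sodium is optimal for one linear limit, giving 10.0 mg.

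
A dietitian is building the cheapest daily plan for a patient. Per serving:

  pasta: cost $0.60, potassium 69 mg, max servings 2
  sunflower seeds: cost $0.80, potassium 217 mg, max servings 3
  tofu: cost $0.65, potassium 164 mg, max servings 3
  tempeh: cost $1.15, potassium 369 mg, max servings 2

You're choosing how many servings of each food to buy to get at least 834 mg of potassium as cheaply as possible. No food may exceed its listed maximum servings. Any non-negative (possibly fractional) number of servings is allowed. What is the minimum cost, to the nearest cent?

Cost per mg of potassium: tempeh $0.0031, sunflower seeds $0.0037, tofu $0.0040, pasta $0.0087.
Take 2 servings of tempeh: +738.0 mg potassium for $2.30 (total $2.30, still need 96.0 mg).
Take 0.4424 servings of sunflower seeds: +96.0 mg potassium for $0.35 (total $2.65, still need 0.0 mg).
Filling from the cheapest source first is optimal under one linear minimum: $2.65.

$2.65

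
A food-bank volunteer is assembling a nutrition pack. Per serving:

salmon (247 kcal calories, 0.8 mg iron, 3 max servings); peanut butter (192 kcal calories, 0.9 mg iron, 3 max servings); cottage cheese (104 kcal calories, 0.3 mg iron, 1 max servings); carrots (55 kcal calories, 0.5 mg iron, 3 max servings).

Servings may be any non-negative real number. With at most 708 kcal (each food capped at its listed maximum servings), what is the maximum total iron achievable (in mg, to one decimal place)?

4.0 mg

Iron per kcal: carrots 0.009091, peanut butter 0.004687, salmon 0.003239, cottage cheese 0.002885.
Take 3 servings of carrots: uses 165 kcal, +1.5 mg iron (running total 1.5 mg).
Take 2.828 servings of peanut butter: uses 543 kcal, +2.5 mg iron (running total 4.0 mg).
Filling greedily by iron-per-kcal is optimal for one linear limit, giving 4.0 mg.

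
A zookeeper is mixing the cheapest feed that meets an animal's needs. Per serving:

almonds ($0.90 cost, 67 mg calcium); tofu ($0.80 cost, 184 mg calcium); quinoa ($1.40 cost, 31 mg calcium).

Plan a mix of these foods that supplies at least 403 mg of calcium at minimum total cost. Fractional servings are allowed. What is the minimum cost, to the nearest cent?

$1.75

Cost per mg of calcium: tofu $0.0043, almonds $0.0134, quinoa $0.0452.
With no serving limits, use only tofu: 403 mg / 184 mg = 2.19 servings × $0.80 = $1.75.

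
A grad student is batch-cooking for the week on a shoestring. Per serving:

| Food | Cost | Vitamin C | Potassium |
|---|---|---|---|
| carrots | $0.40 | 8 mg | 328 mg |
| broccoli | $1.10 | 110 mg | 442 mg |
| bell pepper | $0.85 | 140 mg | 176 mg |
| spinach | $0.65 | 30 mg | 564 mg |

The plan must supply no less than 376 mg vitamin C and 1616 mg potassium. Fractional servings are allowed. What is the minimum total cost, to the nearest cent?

$3.30

At the optimum either one food covers both requirements or two foods hit both targets exactly; no other combination can be cheaper.
carrots only: max(376/8, 1616/328) = 47 servings → $18.80.
broccoli only: max(376/110, 1616/442) = 3.656 servings → $4.02.
bell pepper only: max(376/140, 1616/176) = 9.182 servings → $7.80.
spinach only: max(376/30, 1616/564) = 12.53 servings → $8.15.
carrots + broccoli with both tight: 0.3555 servings and 3.392 servings → $3.87.
carrots + bell pepper with both tight: 3.596 servings and 2.48 servings → $3.55.
carrots + spinach: the both-tight solution has a negative serving — not a feasible corner.
broccoli + bell pepper: intersection lies outside the first quadrant.
broccoli + spinach with both tight: 3.354 servings and 0.2371 servings → $3.84.
bell pepper + spinach with both tight: 2.22 servings and 2.172 servings → $3.30.
Cheapest feasible corner: $3.30.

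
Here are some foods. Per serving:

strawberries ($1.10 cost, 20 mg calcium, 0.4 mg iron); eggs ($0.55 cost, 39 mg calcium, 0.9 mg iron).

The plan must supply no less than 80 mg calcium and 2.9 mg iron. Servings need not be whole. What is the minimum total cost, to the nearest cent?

With two linear requirements the optimum uses one or two foods; enumerate the corners.
strawberries only: max(80/20, 2.9/0.4) = 7.25 servings → $7.97.
eggs only: max(80/39, 2.9/0.9) = 3.222 servings → $1.77.
strawberries + eggs: intersection lies outside the first quadrant.
So the least-cost plan costs $1.77.

$1.77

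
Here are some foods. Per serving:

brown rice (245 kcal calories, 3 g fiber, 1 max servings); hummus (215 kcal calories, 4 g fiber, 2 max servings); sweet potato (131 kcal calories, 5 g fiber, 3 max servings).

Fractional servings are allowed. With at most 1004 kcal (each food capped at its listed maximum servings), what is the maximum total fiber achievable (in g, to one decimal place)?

Fiber per kcal: sweet potato 0.03817, hummus 0.0186, brown rice 0.01224.
Take 3 servings of sweet potato: uses 393 kcal, +15.0 g fiber (running total 15.0 g).
Take 2 servings of hummus: uses 430 kcal, +8.0 g fiber (running total 23.0 g).
Take 0.7388 servings of brown rice: uses 181 kcal, +2.2 g fiber (running total 25.2 g).
Greedy by best ratio exhausts the calories allowance optimally: 25.2 g.

25.2 g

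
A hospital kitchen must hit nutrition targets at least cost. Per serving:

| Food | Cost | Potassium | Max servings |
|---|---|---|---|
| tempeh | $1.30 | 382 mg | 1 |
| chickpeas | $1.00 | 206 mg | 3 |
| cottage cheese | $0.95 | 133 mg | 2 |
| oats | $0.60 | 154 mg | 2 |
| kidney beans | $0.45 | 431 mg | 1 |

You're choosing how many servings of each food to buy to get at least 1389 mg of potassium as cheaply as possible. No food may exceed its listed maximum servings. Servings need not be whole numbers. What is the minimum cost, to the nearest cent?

Cost per mg of potassium: kidney beans $0.0010, tempeh $0.0034, oats $0.0039, chickpeas $0.0049, cottage cheese $0.0071.
Take 1 serving of kidney beans: +431.0 mg potassium for $0.45 (total $0.45, still need 958.0 mg).
Take 1 serving of tempeh: +382.0 mg potassium for $1.30 (total $1.75, still need 576.0 mg).
Take 2 servings of oats: +308.0 mg potassium for $1.20 (total $2.95, still need 268.0 mg).
Take 1.301 servings of chickpeas: +268.0 mg potassium for $1.30 (total $4.25, still need 0.0 mg).
Filling from the cheapest source first is optimal under one linear minimum: $4.25.

$4.25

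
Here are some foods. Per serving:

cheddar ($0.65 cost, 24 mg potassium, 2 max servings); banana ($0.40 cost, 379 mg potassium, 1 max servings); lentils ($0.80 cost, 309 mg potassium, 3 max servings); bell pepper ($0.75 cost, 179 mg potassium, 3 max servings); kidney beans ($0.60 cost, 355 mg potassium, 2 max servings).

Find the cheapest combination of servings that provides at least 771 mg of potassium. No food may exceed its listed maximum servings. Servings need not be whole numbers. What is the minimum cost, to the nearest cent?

Cost per mg of potassium: banana $0.0011, kidney beans $0.0017, lentils $0.0026, bell pepper $0.0042, cheddar $0.0271.
Take 1 serving of banana: +379.0 mg potassium for $0.40 (total $0.40, still need 392.0 mg).
Take 1.104 servings of kidney beans: +392.0 mg potassium for $0.66 (total $1.06, still need 0.0 mg).
Greedy by cheapest-per-mg is optimal for a single linear constraint, so the minimum cost is $1.06.

$1.06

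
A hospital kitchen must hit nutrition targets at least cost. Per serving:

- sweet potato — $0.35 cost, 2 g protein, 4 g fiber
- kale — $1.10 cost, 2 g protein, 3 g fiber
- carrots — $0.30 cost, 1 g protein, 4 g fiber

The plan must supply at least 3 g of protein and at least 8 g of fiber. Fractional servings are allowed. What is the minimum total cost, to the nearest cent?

$0.65

Check every corner: each single food scaled to meet both minima, and each pair solved so both constraints bind.
sweet potato only: max(3/2, 8/4) = 2 servings → $0.70.
kale only: max(3/2, 8/3) = 2.667 servings → $2.93.
carrots only: max(3/1, 8/4) = 3 servings → $0.90.
sweet potato + kale: the both-tight solution has a negative serving — not a feasible corner.
sweet potato + carrots with both tight: 1 serving and 1 serving → $0.65.
kale + carrots with both tight: 0.8 servings and 1.4 servings → $1.30.
Cheapest feasible corner: $0.65.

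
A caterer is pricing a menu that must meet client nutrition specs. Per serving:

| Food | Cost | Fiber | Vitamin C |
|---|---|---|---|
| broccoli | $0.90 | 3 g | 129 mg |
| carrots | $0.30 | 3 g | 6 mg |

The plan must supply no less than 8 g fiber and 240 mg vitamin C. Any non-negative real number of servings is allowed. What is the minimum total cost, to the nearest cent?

The cheapest plan sits at a corner of the feasible region — with two constraints it uses at most two foods.
broccoli only: max(8/3, 240/129) = 2.667 servings → $2.40.
carrots only: max(8/3, 240/6) = 40 servings → $12.00.
broccoli + carrots with both tight: 1.821 servings and 0.8455 servings → $1.89.
So the least-cost plan costs $1.89.

$1.89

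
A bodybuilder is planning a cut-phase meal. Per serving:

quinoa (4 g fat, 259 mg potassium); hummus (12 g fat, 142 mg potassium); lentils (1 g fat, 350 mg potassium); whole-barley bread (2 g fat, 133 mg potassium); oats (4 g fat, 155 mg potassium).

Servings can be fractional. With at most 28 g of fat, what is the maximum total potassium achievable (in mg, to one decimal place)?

Potassium per g fat: lentils 350, whole-barley bread 66.5, quinoa 64.75, oats 38.75, hummus 11.83.
With no serving limits, spend the whole fat allowance on lentils: 28 g / 1 g × 350 mg = 9800.0 mg.

9800.0 mg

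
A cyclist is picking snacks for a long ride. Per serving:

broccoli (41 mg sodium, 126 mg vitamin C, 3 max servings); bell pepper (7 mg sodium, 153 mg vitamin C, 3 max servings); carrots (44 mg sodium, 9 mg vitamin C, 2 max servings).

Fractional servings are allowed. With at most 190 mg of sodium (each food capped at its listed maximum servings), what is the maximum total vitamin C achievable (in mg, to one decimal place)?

Vitamin C per mg sodium: bell pepper 21.86, broccoli 3.073, carrots 0.2045.
Take 3 servings of bell pepper: uses 21 mg sodium, +459.0 mg vitamin C (running total 459.0 mg).
Take 3 servings of broccoli: uses 123 mg sodium, +378.0 mg vitamin C (running total 837.0 mg).
Take 1.045 servings of carrots: uses 46 mg sodium, +9.4 mg vitamin C (running total 846.4 mg).
Filling greedily by vitamin C-per-mg sodium is optimal for one linear limit, giving 846.4 mg.

846.4 mg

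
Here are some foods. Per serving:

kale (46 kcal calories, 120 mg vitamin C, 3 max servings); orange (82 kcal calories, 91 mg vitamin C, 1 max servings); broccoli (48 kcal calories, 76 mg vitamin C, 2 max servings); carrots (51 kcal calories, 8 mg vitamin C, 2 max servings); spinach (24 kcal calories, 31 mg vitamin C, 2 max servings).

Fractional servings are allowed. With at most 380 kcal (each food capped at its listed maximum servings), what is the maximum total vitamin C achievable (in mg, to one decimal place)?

Vitamin C per kcal: kale 2.609, broccoli 1.583, spinach 1.292, orange 1.11, carrots 0.1569.
Take 3 servings of kale: uses 138 kcal, +360.0 mg vitamin C (running total 360.0 mg).
Take 2 servings of broccoli: uses 96 kcal, +152.0 mg vitamin C (running total 512.0 mg).
Take 2 servings of spinach: uses 48 kcal, +62.0 mg vitamin C (running total 574.0 mg).
Take 1 serving of orange: uses 82 kcal, +91.0 mg vitamin C (running total 665.0 mg).
Take 0.3137 servings of carrots: uses 16 kcal, +2.5 mg vitamin C (running total 667.5 mg).
Filling greedily by vitamin C-per-kcal is optimal for one linear limit, giving 667.5 mg.

667.5 mg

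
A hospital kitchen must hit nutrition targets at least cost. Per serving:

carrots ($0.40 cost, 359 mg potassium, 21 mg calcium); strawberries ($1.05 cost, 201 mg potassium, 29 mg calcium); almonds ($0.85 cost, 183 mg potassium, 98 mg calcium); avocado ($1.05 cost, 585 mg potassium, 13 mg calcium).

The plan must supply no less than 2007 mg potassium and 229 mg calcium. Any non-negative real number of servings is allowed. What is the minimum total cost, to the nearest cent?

This is a tiny linear program; its minimum lies at a vertex of the feasible set. List the vertices and price them.
carrots only: max(2007/359, 229/21) = 10.9 servings → $4.36.
strawberries only: max(2007/201, 229/29) = 9.985 servings → $10.48.
almonds only: max(2007/183, 229/98) = 10.97 servings → $9.32.
avocado only: max(2007/585, 229/13) = 17.62 servings → $18.50.
carrots + strawberries with both tight: 1.967 servings and 6.472 servings → $7.58.
carrots + almonds with both tight: 4.939 servings and 1.278 servings → $3.06.
carrots + avocado: the both-tight solution has a negative serving — not a feasible corner.
strawberries + almonds with both targets exact would need a negative amount; discard.
strawberries + avocado with both tight: 7.516 servings and 0.8482 servings → $8.78.
almonds + avocado with both tight: 1.963 servings and 2.817 servings → $4.63.
The minimum over all feasible corners is $3.06.

$3.06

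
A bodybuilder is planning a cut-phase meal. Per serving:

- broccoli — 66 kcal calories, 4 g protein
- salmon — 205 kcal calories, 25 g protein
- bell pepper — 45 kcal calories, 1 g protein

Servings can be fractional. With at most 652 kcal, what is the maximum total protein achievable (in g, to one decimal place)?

79.5 g

Protein per kcal: salmon 0.122, broccoli 0.06061, bell pepper 0.02222.
With no serving limits, spend the whole calories allowance on salmon: 652 kcal / 205 kcal × 25 g = 79.5 g.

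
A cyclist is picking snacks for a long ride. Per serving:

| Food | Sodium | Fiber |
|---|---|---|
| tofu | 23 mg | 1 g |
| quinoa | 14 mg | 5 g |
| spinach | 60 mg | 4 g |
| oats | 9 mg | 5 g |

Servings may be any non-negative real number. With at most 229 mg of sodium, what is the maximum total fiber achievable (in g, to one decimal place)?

Fiber per mg sodium: oats 0.5556, quinoa 0.3571, spinach 0.06667, tofu 0.04348.
With no serving limits, spend the whole sodium allowance on oats: 229 mg / 9 mg × 5 g = 127.2 g.

127.2 g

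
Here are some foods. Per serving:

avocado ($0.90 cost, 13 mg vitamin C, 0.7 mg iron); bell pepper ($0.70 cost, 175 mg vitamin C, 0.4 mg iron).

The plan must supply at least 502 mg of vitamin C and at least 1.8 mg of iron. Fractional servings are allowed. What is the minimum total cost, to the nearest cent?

$2.83

Compare the cost at each extreme point of the feasible region.
avocado only: max(502/13, 1.8/0.7) = 38.62 servings → $34.75.
bell pepper only: max(502/175, 1.8/0.4) = 4.5 servings → $3.15.
avocado + bell pepper with both tight: 0.9736 servings and 2.796 servings → $2.83.
The minimum over all feasible corners is $2.83.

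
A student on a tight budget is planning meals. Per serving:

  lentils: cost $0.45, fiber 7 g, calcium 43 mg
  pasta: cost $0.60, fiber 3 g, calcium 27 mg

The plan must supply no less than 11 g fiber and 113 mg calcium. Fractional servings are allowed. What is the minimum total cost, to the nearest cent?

$1.18

Check every corner: each single food scaled to meet both minima, and each pair solved so both constraints bind.
lentils only: max(11/7, 113/43) = 2.628 servings → $1.18.
pasta only: max(11/3, 113/27) = 4.185 servings → $2.51.
lentils + pasta: the both-tight solution has a negative serving — not a feasible corner.
So the least-cost plan costs $1.18.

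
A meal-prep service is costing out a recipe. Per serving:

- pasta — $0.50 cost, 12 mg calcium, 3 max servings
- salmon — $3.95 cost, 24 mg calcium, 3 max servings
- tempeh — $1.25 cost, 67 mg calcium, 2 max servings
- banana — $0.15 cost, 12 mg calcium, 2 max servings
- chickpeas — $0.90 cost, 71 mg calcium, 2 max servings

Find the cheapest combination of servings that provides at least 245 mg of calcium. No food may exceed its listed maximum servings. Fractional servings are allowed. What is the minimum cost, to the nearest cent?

Cost per mg of calcium: banana $0.0125, chickpeas $0.0127, tempeh $0.0187, pasta $0.0417, salmon $0.1646.
Take 2 servings of banana: +24.0 mg calcium for $0.30 (total $0.30, still need 221.0 mg).
Take 2 servings of chickpeas: +142.0 mg calcium for $1.80 (total $2.10, still need 79.0 mg).
Take 1.179 servings of tempeh: +79.0 mg calcium for $1.47 (total $3.57, still need 0.0 mg).
Filling from the cheapest source first is optimal under one linear minimum: $3.57.

$3.57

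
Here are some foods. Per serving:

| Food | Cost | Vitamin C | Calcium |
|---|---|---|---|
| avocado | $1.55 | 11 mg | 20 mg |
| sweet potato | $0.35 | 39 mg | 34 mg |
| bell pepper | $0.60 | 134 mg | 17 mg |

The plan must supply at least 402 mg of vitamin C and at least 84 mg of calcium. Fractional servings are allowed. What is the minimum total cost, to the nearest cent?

$2.00

At the optimum either one food covers both requirements or two foods hit both targets exactly; no other combination can be cheaper.
avocado only: max(402/11, 84/20) = 36.55 servings → $56.65.
sweet potato only: max(402/39, 84/34) = 10.31 servings → $3.61.
bell pepper only: max(402/134, 84/17) = 4.941 servings → $2.96.
avocado + sweet potato: intersection lies outside the first quadrant.
avocado + bell pepper with both tight: 1.774 servings and 2.854 servings → $4.46.
sweet potato + bell pepper with both tight: 1.136 servings and 2.669 servings → $2.00.
So the least-cost plan costs $2.00.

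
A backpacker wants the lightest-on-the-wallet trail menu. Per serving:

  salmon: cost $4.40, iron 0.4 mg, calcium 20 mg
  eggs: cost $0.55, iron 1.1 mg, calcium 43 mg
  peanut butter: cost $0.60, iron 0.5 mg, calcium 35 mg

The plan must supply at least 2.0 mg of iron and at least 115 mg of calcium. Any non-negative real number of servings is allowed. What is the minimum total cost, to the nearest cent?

$1.47

At the optimum either one food covers both requirements or two foods hit both targets exactly; no other combination can be cheaper.
salmon only: max(2.0/0.4, 115/20) = 5.75 servings → $25.30.
eggs only: max(2.0/1.1, 115/43) = 2.674 servings → $1.47.
peanut butter only: max(2.0/0.5, 115/35) = 4 servings → $2.40.
salmon + eggs with both targets exact would need a negative amount; discard.
salmon + peanut butter with both tight: 3.125 servings and 1.5 servings → $14.65.
eggs + peanut butter with both tight: 0.7353 servings and 2.382 servings → $1.83.
Cheapest feasible corner: $1.47.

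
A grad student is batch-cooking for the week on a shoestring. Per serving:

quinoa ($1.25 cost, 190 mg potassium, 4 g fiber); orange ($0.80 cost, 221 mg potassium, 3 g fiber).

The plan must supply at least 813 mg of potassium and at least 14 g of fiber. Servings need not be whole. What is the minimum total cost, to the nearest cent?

$3.73

Compare the cost at each extreme point of the feasible region.
quinoa only: max(813/190, 14/4) = 4.279 servings → $5.35.
orange only: max(813/221, 14/3) = 4.667 servings → $3.73.
quinoa + orange with both tight: 2.086 servings and 1.885 servings → $4.12.
Cheapest feasible corner: $3.73.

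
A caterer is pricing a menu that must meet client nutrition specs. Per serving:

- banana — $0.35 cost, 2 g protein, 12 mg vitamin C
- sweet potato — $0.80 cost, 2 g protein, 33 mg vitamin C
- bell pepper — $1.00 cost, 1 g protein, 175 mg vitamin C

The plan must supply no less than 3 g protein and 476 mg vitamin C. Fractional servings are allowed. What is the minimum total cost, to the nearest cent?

$2.76

With two linear requirements the optimum uses one or two foods; enumerate the corners.
banana only: max(3/2, 476/12) = 39.67 servings → $13.88.
sweet potato only: max(3/2, 476/33) = 14.42 servings → $11.54.
bell pepper only: max(3/1, 476/175) = 3 servings → $3.00.
banana + sweet potato: intersection lies outside the first quadrant.
banana + bell pepper with both tight: 0.145 servings and 2.71 servings → $2.76.
sweet potato + bell pepper with both tight: 0.1546 servings and 2.691 servings → $2.81.
So the least-cost plan costs $2.76.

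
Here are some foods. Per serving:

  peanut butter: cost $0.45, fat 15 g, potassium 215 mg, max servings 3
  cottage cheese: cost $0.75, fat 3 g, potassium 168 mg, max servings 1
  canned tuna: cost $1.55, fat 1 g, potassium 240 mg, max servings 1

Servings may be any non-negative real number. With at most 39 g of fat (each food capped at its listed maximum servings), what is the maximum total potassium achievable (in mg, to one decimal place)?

Potassium per g fat: canned tuna 240, cottage cheese 56, peanut butter 14.33.
Take 1 serving of canned tuna: uses 1 g fat, +240.0 mg potassium (running total 240.0 mg).
Take 1 serving of cottage cheese: uses 3 g fat, +168.0 mg potassium (running total 408.0 mg).
Take 2.333 servings of peanut butter: uses 35 g fat, +501.7 mg potassium (running total 909.7 mg).
Greedy by best ratio exhausts the fat allowance optimally: 909.7 mg.

909.7 mg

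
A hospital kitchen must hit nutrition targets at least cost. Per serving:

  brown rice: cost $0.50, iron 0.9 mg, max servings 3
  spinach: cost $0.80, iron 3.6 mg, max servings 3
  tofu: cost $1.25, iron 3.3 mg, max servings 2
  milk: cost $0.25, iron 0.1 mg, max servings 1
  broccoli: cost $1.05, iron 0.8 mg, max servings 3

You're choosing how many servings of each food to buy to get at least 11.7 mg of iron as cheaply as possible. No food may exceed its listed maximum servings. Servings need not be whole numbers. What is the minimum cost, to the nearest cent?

Cost per mg of iron: spinach $0.2222, tofu $0.3788, brown rice $0.5556, broccoli $1.3125, milk $2.5000.
Take 3 servings of spinach: +10.8 mg iron for $2.40 (total $2.40, still need 0.9 mg).
Take 0.2727 servings of tofu: +0.9 mg iron for $0.34 (total $2.74, still need 0.0 mg).
Greedy by cheapest-per-mg is optimal for a single linear constraint, so the minimum cost is $2.74.

$2.74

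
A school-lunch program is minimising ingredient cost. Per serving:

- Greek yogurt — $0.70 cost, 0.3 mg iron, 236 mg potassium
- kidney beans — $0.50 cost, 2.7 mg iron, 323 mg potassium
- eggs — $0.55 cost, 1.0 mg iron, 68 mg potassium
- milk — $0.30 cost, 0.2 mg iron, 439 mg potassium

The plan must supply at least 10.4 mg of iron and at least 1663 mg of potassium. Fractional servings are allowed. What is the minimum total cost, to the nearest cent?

Compare the cost at each extreme point of the feasible region.
Greek yogurt only: max(10.4/0.3, 1663/236) = 34.67 servings → $24.27.
kidney beans only: max(10.4/2.7, 1663/323) = 5.149 servings → $2.57.
eggs only: max(10.4/1.0, 1663/68) = 24.46 servings → $13.45.
milk only: max(10.4/0.2, 1663/439) = 52 servings → $15.60.
Greek yogurt + kidney beans with both tight: 2.093 servings and 3.619 servings → $3.27.
Greek yogurt + eggs with both tight: 4.433 servings and 9.07 servings → $8.09.
Greek yogurt + milk: intersection lies outside the first quadrant.
kidney beans + eggs with both targets exact would need a negative amount; discard.
kidney beans + milk with both tight: 3.777 servings and 1.009 servings → $2.19.
eggs + milk with both tight: 9.951 servings and 2.247 servings → $6.15.
So the least-cost plan costs $2.19.

$2.19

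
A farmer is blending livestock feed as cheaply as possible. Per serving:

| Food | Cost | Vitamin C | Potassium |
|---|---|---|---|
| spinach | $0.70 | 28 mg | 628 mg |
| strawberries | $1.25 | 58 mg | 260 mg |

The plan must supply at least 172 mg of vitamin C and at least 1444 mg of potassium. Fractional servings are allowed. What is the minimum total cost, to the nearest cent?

With two linear requirements the optimum uses one or two foods; enumerate the corners.
spinach only: max(172/28, 1444/628) = 6.143 servings → $4.30.
strawberries only: max(172/58, 1444/260) = 5.554 servings → $6.94.
spinach + strawberries with both tight: 1.339 servings and 2.319 servings → $3.84.
The minimum over all feasible corners is $3.84.

$3.84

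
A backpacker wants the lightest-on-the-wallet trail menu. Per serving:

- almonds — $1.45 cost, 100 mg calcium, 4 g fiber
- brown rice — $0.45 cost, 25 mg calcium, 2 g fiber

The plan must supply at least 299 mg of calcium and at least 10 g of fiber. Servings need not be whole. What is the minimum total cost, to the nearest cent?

Check every corner: each single food scaled to meet both minima, and each pair solved so both constraints bind.
almonds only: max(299/100, 10/4) = 2.99 servings → $4.34.
brown rice only: max(299/25, 10/2) = 11.96 servings → $5.38.
almonds + brown rice: the both-tight solution has a negative serving — not a feasible corner.
The minimum over all feasible corners is $4.34.

$4.34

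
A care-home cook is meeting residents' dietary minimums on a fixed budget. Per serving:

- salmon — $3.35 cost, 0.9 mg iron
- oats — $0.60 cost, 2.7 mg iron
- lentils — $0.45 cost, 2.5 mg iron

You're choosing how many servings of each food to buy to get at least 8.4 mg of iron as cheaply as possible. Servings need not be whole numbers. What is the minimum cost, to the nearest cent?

$1.51

Cost per mg of iron: lentils $0.1800, oats $0.2222, salmon $3.7222.
With no serving limits, use only lentils: 8.4 mg / 2.5 mg = 3.36 servings × $0.45 = $1.51.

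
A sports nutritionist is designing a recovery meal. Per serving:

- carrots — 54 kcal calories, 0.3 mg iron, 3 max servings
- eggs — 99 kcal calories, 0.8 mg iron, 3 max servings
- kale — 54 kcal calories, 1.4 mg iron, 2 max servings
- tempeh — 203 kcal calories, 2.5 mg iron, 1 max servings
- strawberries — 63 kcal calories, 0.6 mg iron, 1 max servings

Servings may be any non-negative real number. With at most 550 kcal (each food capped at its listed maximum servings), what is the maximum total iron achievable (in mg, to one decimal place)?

7.3 mg

Iron per kcal: kale 0.02593, tempeh 0.01232, strawberries 0.009524, eggs 0.008081, carrots 0.005556.
Take 2 servings of kale: uses 108 kcal, +2.8 mg iron (running total 2.8 mg).
Take 1 serving of tempeh: uses 203 kcal, +2.5 mg iron (running total 5.3 mg).
Take 1 serving of strawberries: uses 63 kcal, +0.6 mg iron (running total 5.9 mg).
Take 1.778 servings of eggs: uses 176 kcal, +1.4 mg iron (running total 7.3 mg).
Greedy by best ratio exhausts the calories allowance optimally: 7.3 mg.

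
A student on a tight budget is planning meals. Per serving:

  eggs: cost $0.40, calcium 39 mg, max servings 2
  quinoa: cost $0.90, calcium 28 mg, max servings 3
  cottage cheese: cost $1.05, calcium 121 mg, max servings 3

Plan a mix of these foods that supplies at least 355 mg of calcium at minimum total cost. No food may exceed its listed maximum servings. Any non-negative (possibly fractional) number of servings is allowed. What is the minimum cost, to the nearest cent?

$3.08

Cost per mg of calcium: cottage cheese $0.0087, eggs $0.0103, quinoa $0.0321.
Take 2.934 servings of cottage cheese: +355.0 mg calcium for $3.08 (total $3.08, still need 0.0 mg).
Filling from the cheapest source first is optimal under one linear minimum: $3.08.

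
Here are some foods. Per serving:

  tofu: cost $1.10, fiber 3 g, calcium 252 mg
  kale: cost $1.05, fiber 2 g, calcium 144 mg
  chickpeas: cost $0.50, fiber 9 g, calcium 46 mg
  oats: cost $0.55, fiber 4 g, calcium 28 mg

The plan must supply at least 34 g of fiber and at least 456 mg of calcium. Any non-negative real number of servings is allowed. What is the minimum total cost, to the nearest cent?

With two linear requirements the optimum uses one or two foods; enumerate the corners.
tofu only: max(34/3, 456/252) = 11.33 servings → $12.47.
kale only: max(34/2, 456/144) = 17 servings → $17.85.
chickpeas only: max(34/9, 456/46) = 9.913 servings → $4.96.
oats only: max(34/4, 456/28) = 16.29 servings → $8.96.
tofu + kale with both targets exact would need a negative amount; discard.
tofu + chickpeas with both tight: 1.192 servings and 3.38 servings → $3.00.
tofu + oats with both tight: 0.9437 servings and 7.792 servings → $5.32.
kale + chickpeas with both tight: 2.11 servings and 3.309 servings → $3.87.
kale + oats with both tight: 1.677 servings and 7.662 servings → $5.97.
chickpeas + oats: the both-tight solution has a negative serving — not a feasible corner.
Cheapest feasible corner: $3.00.

$3.00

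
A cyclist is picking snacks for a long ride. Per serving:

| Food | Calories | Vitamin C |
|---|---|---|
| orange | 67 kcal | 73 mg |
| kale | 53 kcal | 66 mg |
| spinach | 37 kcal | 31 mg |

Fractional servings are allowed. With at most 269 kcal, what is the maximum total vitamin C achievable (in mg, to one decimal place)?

335.0 mg

Vitamin C per kcal: kale 1.245, orange 1.09, spinach 0.8378.
With no serving limits, spend the whole calories allowance on kale: 269 kcal / 53 kcal × 66 mg = 335.0 mg.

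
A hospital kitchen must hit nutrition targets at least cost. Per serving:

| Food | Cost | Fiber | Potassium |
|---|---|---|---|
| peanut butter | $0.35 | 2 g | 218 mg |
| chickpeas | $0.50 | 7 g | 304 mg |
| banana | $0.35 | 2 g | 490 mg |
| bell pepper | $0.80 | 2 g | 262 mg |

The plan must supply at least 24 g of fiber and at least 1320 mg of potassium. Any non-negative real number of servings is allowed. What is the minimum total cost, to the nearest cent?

At the optimum either one food covers both requirements or two foods hit both targets exactly; no other combination can be cheaper.
peanut butter only: max(24/2, 1320/218) = 12 servings → $4.20.
chickpeas only: max(24/7, 1320/304) = 4.342 servings → $2.17.
banana only: max(24/2, 1320/490) = 12 servings → $4.20.
bell pepper only: max(24/2, 1320/262) = 12 servings → $9.60.
peanut butter + chickpeas with both tight: 2.118 servings and 2.824 servings → $2.15.
peanut butter + banana: the both-tight solution has a negative serving — not a feasible corner.
peanut butter + bell pepper: the both-tight solution has a negative serving — not a feasible corner.
chickpeas + banana with both tight: 3.232 servings and 0.6889 servings → $1.86.
chickpeas + bell pepper with both tight: 2.976 servings and 1.586 servings → $2.76.
banana + bell pepper: intersection lies outside the first quadrant.
The minimum over all feasible corners is $1.86.

$1.86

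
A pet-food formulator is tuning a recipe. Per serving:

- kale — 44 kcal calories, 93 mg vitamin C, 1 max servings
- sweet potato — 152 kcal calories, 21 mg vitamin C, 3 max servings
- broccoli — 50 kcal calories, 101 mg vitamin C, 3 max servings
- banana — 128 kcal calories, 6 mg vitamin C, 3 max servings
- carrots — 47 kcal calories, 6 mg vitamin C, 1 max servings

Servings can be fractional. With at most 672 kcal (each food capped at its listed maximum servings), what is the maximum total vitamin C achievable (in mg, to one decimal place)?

461.8 mg

Vitamin C per kcal: kale 2.114, broccoli 2.02, sweet potato 0.1382, carrots 0.1277, banana 0.04688.
Take 1 serving of kale: uses 44 kcal, +93.0 mg vitamin C (running total 93.0 mg).
Take 3 servings of broccoli: uses 150 kcal, +303.0 mg vitamin C (running total 396.0 mg).
Take 3 servings of sweet potato: uses 456 kcal, +63.0 mg vitamin C (running total 459.0 mg).
Take 0.4681 servings of carrots: uses 22 kcal, +2.8 mg vitamin C (running total 461.8 mg).
Greedy by best ratio exhausts the calories allowance optimally: 461.8 mg.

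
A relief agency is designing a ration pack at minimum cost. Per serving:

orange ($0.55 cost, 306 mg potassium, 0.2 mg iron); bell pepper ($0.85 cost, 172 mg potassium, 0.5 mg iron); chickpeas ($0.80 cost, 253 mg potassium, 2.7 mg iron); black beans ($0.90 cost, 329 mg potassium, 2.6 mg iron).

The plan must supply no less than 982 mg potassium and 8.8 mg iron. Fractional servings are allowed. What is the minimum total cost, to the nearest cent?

$2.85

For a min-cost LP with two ≥-constraints, a basic feasible solution has at most two positive variables.
orange only: max(982/306, 8.8/0.2) = 44 servings → $24.20.
bell pepper only: max(982/172, 8.8/0.5) = 17.6 servings → $14.96.
chickpeas only: max(982/253, 8.8/2.7) = 3.881 servings → $3.11.
black beans only: max(982/329, 8.8/2.6) = 3.385 servings → $3.05.
orange + bell pepper: the both-tight solution has a negative serving — not a feasible corner.
orange + chickpeas with both tight: 0.548 servings and 3.219 servings → $2.88.
orange + black beans with both targets exact would need a negative amount; discard.
bell pepper + chickpeas with both tight: 1.258 servings and 3.026 servings → $3.49.
bell pepper + black beans: the both-tight solution has a negative serving — not a feasible corner.
chickpeas + black beans with both tight: 1.484 servings and 1.844 servings → $2.85.
So the least-cost plan costs $2.85.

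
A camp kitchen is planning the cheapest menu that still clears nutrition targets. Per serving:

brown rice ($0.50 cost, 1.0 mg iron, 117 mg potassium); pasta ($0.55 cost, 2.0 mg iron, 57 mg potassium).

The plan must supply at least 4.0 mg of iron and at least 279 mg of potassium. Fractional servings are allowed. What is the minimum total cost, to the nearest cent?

$1.52

Check every corner: each single food scaled to meet both minima, and each pair solved so both constraints bind.
brown rice only: max(4.0/1.0, 279/117) = 4 servings → $2.00.
pasta only: max(4.0/2.0, 279/57) = 4.895 servings → $2.69.
brown rice + pasta with both tight: 1.864 servings and 1.068 servings → $1.52.
So the least-cost plan costs $1.52.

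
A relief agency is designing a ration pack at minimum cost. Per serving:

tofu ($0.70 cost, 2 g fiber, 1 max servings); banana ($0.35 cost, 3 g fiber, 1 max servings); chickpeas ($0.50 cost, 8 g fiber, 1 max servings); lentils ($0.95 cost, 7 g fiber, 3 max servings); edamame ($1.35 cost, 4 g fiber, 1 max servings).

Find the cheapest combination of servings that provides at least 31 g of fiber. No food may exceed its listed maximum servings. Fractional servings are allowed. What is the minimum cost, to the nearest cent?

$3.56

Cost per g of fiber: chickpeas $0.0625, banana $0.1167, lentils $0.1357, edamame $0.3375, tofu $0.3500.
Take 1 serving of chickpeas: +8.0 g fiber for $0.50 (total $0.50, still need 23.0 g).
Take 1 serving of banana: +3.0 g fiber for $0.35 (total $0.85, still need 20.0 g).
Take 2.857 servings of lentils: +20.0 g fiber for $2.71 (total $3.56, still need 0.0 g).
Greedy by cheapest-per-g is optimal for a single linear constraint, so the minimum cost is $3.56.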